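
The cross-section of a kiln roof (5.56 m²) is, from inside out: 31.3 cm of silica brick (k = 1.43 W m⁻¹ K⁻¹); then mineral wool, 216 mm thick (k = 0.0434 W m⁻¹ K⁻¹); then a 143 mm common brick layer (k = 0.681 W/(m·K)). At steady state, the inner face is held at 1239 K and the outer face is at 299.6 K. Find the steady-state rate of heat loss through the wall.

Treat each layer as a resistance in series:
  R_silica brick = L/(kA) = 0.313/(1.43·5.56) = 0.03937 K/W
  R_mineral wool = L/(kA) = 0.216/(0.0434·5.56) = 0.8951 K/W
  R_common brick = L/(kA) = 0.143/(0.681·5.56) = 0.03777 K/W
ΣR = 0.03937 + 0.8951 + 0.03777 = 0.9722 K/W
Q = ΔT/ΣR = (1239 K − 299.6 K)/0.9722 = 966 W

Q = 966 W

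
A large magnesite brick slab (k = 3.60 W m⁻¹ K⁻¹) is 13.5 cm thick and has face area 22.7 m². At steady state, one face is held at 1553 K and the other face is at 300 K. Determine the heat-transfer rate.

Q = 758 kW

Q = kA·ΔT/L = 3.60 × 22.7 × |1553 K − 300 K| / 0.135 = 7.58×10^5 W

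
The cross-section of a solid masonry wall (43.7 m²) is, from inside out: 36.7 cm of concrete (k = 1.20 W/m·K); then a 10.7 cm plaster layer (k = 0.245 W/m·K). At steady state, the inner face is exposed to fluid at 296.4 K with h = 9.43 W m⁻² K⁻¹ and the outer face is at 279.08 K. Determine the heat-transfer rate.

Treat each layer as a resistance in series:
  R_conv,in = 1/(hA) = 1/(9.43·43.7) = 0.002427 K/W
  R_concrete = L/(kA) = 0.367/(1.20·43.7) = 0.006998 K/W
  R_plaster = L/(kA) = 0.107/(0.245·43.7) = 0.009994 K/W
ΣR = 0.002427 + 0.006998 + 0.009994 = 0.01942 K/W
Q = ΔT/ΣR = (296.4 K − 279.08 K)/0.01942 = 892 W

Q = 892 W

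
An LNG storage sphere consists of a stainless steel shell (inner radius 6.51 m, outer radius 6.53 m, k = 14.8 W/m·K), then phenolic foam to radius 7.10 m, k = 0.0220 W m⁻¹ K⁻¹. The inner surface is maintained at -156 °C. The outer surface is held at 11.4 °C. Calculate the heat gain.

Series thermal resistances, inner to outer:
  R_stainless steel = (1/6.51 − 1/6.53)/(4πk) = 4.705×10^-4/(4π·14.8) = 2.530×10^-6 K/W
  R_phenolic foam = (1/6.53 − 1/7.10)/(4πk) = 0.01229/(4π·0.0220) = 0.04447 K/W
ΣR = 2.530×10^-6 + 0.04447 = 0.04447 K/W
Q = ΔT/ΣR = (-156 °C − 11.4 °C)/0.04447 = -3760 W
(Negative Q ⇒ heat flows inward; heat gain = 3760 W.)

Q = 3.76 kW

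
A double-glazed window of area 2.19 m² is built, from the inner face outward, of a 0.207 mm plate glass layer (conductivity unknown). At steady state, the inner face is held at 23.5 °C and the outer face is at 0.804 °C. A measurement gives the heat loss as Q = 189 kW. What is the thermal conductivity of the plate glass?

ΣR = ΔT/Q = |23.5 − 0.804|/1.89×10^5 = 1.201×10^-4 K/W
L/(kA) = 1.201×10^-4 ⇒ k = 2.07×10^-4/(1.201×10^-4·2.19) = 0.787 W/m·K

k = 0.787 W/m·K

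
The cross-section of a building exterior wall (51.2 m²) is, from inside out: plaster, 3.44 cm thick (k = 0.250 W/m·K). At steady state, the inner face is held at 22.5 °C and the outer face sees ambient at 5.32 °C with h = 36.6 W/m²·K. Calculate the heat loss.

Series thermal resistances, inner to outer:
  R_plaster = L/(kA) = 0.0344/(0.250·51.2) = 0.002687 K/W
  R_conv,out = 1/(hA) = 1/(36.6·51.2) = 5.336×10^-4 K/W
ΣR = 0.002687 + 5.336×10^-4 = 0.003221 K/W
Q = ΔT/ΣR = (22.5 °C − 5.32 °C)/0.003221 = 5330 W

Q = 5330 W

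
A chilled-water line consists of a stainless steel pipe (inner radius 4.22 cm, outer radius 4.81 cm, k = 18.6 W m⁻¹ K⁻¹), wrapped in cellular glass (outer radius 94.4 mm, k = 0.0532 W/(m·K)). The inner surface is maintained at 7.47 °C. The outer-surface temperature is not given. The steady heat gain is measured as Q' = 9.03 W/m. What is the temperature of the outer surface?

Series resistances:
  R'_stainless steel = ln(0.0481/0.0422)/(2πk) = 0.1309/(2π·18.6) = 0.001120 m·K/W
  R'_cellular glass = ln(0.0944/0.0481)/(2πk) = 0.6743/(2π·0.0532) = 2.017 m·K/W
ΣR = 2.018 m·K/W
ΔT = Q'·ΣR = 9.03 × 2.018 = 18.22 K
Heat flows inward, so T_out = T_in + ΔT = 7.47 + 18.22 = 25.7 °C

T_out = 25.7 °C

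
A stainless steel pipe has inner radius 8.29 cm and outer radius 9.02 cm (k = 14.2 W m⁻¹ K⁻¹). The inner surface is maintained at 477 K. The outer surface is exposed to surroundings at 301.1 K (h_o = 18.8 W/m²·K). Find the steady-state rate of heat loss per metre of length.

Series thermal resistances, inner to outer:
  R'_stainless steel = ln(0.0902/0.0829)/(2πk) = 0.08439/(2π·14.2) = 9.459×10^-4 m·K/W
  R'_conv,out = 1/(2πr h) = 1/(2π·0.0902·18.8) = 0.09385 m·K/W
ΣR = 9.459×10^-4 + 0.09385 = 0.09480 m·K/W
Q' = ΔT/ΣR = (477 K − 301.1 K)/0.09480 = 1860 W/m

Q' = 1860 W/m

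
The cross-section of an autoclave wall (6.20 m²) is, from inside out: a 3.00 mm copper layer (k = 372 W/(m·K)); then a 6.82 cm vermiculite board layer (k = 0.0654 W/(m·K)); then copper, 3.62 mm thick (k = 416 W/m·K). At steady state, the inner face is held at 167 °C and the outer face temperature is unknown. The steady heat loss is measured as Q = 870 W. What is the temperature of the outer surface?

Series resistances:
  R_copper = L/(kA) = 0.00300/(372·6.20) = 1.301×10^-6 K/W
  R_vermiculite board = L/(kA) = 0.0682/(0.0654·6.20) = 0.1682 K/W
  R_copper = L/(kA) = 0.00362/(416·6.20) = 1.404×10^-6 K/W
ΣR = 0.1682 K/W
ΔT = Q·ΣR = 870 × 0.1682 = 146.3 K
Heat flows outward, so T_out = T_in − ΔT = 167 − 146.3 = 20.7 °C

T_out = 20.7 °C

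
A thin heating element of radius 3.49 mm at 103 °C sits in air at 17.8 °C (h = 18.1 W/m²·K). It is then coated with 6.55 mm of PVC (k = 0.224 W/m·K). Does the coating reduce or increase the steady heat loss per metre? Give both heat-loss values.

Critical radius for a cylinder: r_cr = k/h = 0.0124 m = 1.24 cm.
Outer radius after coating: r₂ = 0.00349 + 0.00655 = 0.01004 m.
Since r₁ < r_cr and r₂ ≤ r_cr, the coating moves toward the maximum at r_cr — heat loss rises.
Bare: R = 1/(2πr₁h) = 2.520 m·K/W; Q = 85.2/2.520 = 33.8 W/m.
Coated: R = R_cond + R_conv = 1.627 m·K/W; Q = 85.2/1.627 = 52.4 W/m.

increases: 33.8 → 52.4 W/m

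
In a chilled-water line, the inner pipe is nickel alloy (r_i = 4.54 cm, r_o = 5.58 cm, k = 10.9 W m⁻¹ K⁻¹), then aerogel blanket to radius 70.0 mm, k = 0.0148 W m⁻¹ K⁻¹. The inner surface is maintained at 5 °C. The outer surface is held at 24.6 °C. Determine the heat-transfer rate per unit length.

Series thermal resistances, inner to outer:
  R'_nickel alloy = ln(0.0558/0.0454)/(2πk) = 0.2063/(2π·10.9) = 0.003012 m·K/W
  R'_aerogel blanket = ln(0.0700/0.0558)/(2πk) = 0.2267/(2π·0.0148) = 2.438 m·K/W
ΣR = 0.003012 + 2.438 = 2.441 m·K/W
Q' = ΔT/ΣR = (5 °C − 24.6 °C)/2.441 = -8.03 W/m
(Negative Q' ⇒ heat flows inward; heat gain = 8.03 W/m.)

Q' = 8.03 W/m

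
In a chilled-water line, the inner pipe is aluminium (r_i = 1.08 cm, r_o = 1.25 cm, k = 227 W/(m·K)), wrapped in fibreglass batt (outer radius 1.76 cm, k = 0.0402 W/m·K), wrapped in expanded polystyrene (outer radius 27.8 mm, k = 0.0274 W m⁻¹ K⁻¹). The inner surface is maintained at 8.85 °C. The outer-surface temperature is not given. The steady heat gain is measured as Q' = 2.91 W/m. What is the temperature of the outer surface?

Sum the resistances:
  R'_aluminium = ln(0.0125/0.0108)/(2πk) = 0.1462/(2π·227) = 1.025×10^-4 m·K/W
  R'_fibreglass batt = ln(0.0176/0.0125)/(2πk) = 0.3422/(2π·0.0402) = 1.355 m·K/W
  R'_expanded polystyrene = ln(0.0278/0.0176)/(2πk) = 0.4571/(2π·0.0274) = 2.655 m·K/W
ΣR = 4.010 m·K/W
ΔT = Q'·ΣR = 2.91 × 4.010 = 11.67 K
Heat flows inward, so T_out = T_in + ΔT = 8.85 + 11.67 = 20.5 °C

T_out = 20.5 °C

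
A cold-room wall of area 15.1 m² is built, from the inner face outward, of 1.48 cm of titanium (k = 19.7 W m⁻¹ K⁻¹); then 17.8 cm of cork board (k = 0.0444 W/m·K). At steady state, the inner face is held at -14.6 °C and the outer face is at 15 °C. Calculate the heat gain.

Q = 111 W

Resistance network (inner→outer):
  R_titanium = L/(kA) = 0.0148/(19.7·15.1) = 4.975×10^-5 K/W
  R_cork board = L/(kA) = 0.178/(0.0444·15.1) = 0.2655 K/W
ΣR = 4.975×10^-5 + 0.2655 = 0.2655 K/W
Q = ΔT/ΣR = (-14.6 °C − 15 °C)/0.2655 = -111 W
(Negative Q ⇒ heat flows inward; heat gain = 111 W.)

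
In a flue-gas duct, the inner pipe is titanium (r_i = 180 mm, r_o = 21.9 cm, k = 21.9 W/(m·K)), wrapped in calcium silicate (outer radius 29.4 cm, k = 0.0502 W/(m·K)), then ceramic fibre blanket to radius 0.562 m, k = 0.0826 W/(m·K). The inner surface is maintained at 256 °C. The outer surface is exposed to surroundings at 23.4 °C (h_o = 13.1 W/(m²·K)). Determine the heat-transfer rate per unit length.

Treat each layer as a resistance in series:
  R'_titanium = ln(0.219/0.180)/(2πk) = 0.1961/(2π·21.9) = 0.001425 m·K/W
  R'_calcium silicate = ln(0.294/0.219)/(2πk) = 0.2945/(2π·0.0502) = 0.9337 m·K/W
  R'_ceramic fibre blanket = ln(0.562/0.294)/(2πk) = 0.6479/(2π·0.0826) = 1.248 m·K/W
  R'_conv,out = 1/(2πr h) = 1/(2π·0.562·13.1) = 0.02162 m·K/W
ΣR = 0.001425 + 0.9337 + 1.248 + 0.02162 = 2.205 m·K/W
Q' = ΔT/ΣR = (256 °C − 23.4 °C)/2.205 = 105 W/m

Q' = 105 W/m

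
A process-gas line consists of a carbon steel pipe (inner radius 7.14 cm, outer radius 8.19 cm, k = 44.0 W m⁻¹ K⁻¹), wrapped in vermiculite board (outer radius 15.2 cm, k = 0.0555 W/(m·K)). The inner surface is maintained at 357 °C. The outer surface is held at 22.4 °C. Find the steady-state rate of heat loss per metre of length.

Q' = 189 W/m

Resistance network (inner→outer):
  R'_carbon steel = ln(0.0819/0.0714)/(2πk) = 0.1372/(2π·44.0) = 4.963×10^-4 m·K/W
  R'_vermiculite board = ln(0.152/0.0819)/(2πk) = 0.6184/(2π·0.0555) = 1.773 m·K/W
ΣR = 4.963×10^-4 + 1.773 = 1.773 m·K/W
Q' = ΔT/ΣR = (357 °C − 22.4 °C)/1.773 = 189 W/m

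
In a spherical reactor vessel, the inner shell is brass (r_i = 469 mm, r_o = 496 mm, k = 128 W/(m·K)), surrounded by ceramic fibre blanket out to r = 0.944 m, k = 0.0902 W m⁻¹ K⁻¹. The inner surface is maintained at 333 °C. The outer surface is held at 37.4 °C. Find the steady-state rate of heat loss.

Q = 350 W

Resistance network (inner→outer):
  R_brass = (1/0.469 − 1/0.496)/(4πk) = 0.1161/(4π·128) = 7.216×10^-5 K/W
  R_ceramic fibre blanket = (1/0.496 − 1/0.944)/(4πk) = 0.9568/(4π·0.0902) = 0.8441 K/W
ΣR = 7.216×10^-5 + 0.8441 = 0.8442 K/W
Q = ΔT/ΣR = (333 °C − 37.4 °C)/0.8442 = 350 W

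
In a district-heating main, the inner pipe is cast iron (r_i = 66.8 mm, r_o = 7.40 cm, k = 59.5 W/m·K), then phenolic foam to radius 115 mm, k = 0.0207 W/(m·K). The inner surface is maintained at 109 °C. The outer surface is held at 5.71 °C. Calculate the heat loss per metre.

Resistance network (inner→outer):
  R'_cast iron = ln(0.0740/0.0668)/(2πk) = 0.1024/(2π·59.5) = 2.738×10^-4 m·K/W
  R'_phenolic foam = ln(0.115/0.0740)/(2πk) = 0.4409/(2π·0.0207) = 3.390 m·K/W
ΣR = 2.738×10^-4 + 3.390 = 3.390 m·K/W
Q' = ΔT/ΣR = (109 °C − 5.71 °C)/3.390 = 30.5 W/m

Q' = 30.5 W/m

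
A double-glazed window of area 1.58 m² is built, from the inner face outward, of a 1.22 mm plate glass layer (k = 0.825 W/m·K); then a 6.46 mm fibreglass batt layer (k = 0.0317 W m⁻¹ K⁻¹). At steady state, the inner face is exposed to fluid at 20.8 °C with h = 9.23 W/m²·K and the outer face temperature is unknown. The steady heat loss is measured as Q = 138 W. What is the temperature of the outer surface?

T_out = -6.59 °C

Series resistances:
  R_conv,in = 1/(hA) = 1/(9.23·1.58) = 0.06857 K/W
  R_plate glass = L/(kA) = 0.00122/(0.825·1.58) = 9.359×10^-4 K/W
  R_fibreglass batt = L/(kA) = 0.00646/(0.0317·1.58) = 0.1290 K/W
ΣR = 0.1985 K/W
ΔT = Q·ΣR = 138 × 0.1985 = 27.39 K
Heat flows outward, so T_out = T_in − ΔT = 20.8 − 27.39 = -6.59 °C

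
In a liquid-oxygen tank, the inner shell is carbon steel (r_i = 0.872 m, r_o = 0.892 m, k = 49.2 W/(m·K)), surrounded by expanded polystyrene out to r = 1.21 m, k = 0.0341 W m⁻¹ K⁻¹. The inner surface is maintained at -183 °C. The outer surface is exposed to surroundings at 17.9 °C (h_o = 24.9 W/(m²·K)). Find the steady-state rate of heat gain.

Series thermal resistances, inner to outer:
  R_carbon steel = (1/0.872 − 1/0.892)/(4πk) = 0.02571/(4π·49.2) = 4.159×10^-5 K/W
  R_expanded polystyrene = (1/0.892 − 1/1.21)/(4πk) = 0.2946/(4π·0.0341) = 0.6876 K/W
  R_conv,out = 1/(4πr²h) = 1/(4π·1.21²·24.9) = 0.002183 K/W
ΣR = 4.159×10^-5 + 0.6876 + 0.002183 = 0.6898 K/W
Q = ΔT/ΣR = (-183 °C − 17.9 °C)/0.6898 = -291 W
(Negative Q ⇒ heat flows inward; heat gain = 291 W.)

Q = 291 W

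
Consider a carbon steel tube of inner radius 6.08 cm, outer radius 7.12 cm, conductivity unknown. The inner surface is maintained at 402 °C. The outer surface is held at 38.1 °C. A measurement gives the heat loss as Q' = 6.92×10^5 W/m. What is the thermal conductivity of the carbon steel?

ΣR = ΔT/Q' = |402 − 38.1|/6.92×10^5 = 5.259×10^-4 m·K/W
ln(r₂/r₁)/(2πk) = 5.259×10^-4 ⇒ k = 0.1579/(2π·5.259×10^-4) = 47.8 W/m·K

k = 47.8 W/m·K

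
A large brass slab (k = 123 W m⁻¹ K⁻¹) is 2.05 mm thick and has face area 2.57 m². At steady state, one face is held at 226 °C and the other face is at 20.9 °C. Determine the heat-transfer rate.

Q = kA·ΔT/L = 123 × 2.57 × |226 °C − 20.9 °C| / 0.00205 = 3.16×10^7 W

Q = 31600 kW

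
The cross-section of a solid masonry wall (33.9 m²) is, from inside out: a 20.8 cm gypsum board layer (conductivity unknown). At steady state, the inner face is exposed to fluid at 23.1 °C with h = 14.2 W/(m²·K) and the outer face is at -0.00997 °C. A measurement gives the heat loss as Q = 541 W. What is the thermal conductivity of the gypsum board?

ΣR = ΔT/Q = |23.1 − -0.00997|/541 = 0.04272 K/W
Known resistances:
  R_conv,in = 1/(hA) = 1/(14.2·33.9) = 0.002077 K/W
R_gypsum board = ΣR − ΣR_known = 0.04272 − 0.002077 = 0.04064 K/W
L/(kA) = 0.04064 ⇒ k = 0.208/(0.04064·33.9) = 0.151 W/m·K

k = 0.151 W/m·K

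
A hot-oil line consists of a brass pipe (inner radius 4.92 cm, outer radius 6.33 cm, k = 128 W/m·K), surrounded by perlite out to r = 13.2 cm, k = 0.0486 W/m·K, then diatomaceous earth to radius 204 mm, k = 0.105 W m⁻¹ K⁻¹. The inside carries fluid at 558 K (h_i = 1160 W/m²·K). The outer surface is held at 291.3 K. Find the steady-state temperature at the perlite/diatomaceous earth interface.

T = 348.6 K

Treat each layer as a resistance in series:
  R'_conv,in = 1/(2πr h) = 1/(2π·0.0492·1160) = 0.002789 m·K/W
  R'_brass = ln(0.0633/0.0492)/(2πk) = 0.2520/(2π·128) = 3.133×10^-4 m·K/W
  R'_perlite = ln(0.132/0.0633)/(2πk) = 0.7349/(2π·0.0486) = 2.407 m·K/W
  R'_diatomaceous earth = ln(0.204/0.132)/(2πk) = 0.4353/(2π·0.105) = 0.6598 m·K/W
ΣR = 0.002789 + 3.133×10^-4 + 2.407 + 0.6598 = 3.070 m·K/W
Q' = ΔT/ΣR = (558 K − 291.3 K)/3.070 = 86.87 W/m
From the inner boundary to the perlite/diatomaceous earth interface, ΣR_partial = 2.410 m·K/W.
T_interface = T_in − Q'·ΣR_partial = 558 K − (86.87)(2.410) = 348.6 K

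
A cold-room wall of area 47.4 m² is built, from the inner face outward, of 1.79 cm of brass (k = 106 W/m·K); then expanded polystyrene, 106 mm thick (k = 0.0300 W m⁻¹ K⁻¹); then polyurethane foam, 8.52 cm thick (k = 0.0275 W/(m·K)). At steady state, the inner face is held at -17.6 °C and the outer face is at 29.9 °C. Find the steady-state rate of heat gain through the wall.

Treat each layer as a resistance in series:
  R_brass = L/(kA) = 0.0179/(106·47.4) = 3.563×10^-6 K/W
  R_expanded polystyrene = L/(kA) = 0.106/(0.0300·47.4) = 0.07454 K/W
  R_polyurethane foam = L/(kA) = 0.0852/(0.0275·47.4) = 0.06536 K/W
ΣR = 3.563×10^-6 + 0.07454 + 0.06536 = 0.1399 K/W
Q = ΔT/ΣR = (-17.6 °C − 29.9 °C)/0.1399 = -340 W
(Negative Q ⇒ heat flows inward; heat gain = 340 W.)

Q = 340 W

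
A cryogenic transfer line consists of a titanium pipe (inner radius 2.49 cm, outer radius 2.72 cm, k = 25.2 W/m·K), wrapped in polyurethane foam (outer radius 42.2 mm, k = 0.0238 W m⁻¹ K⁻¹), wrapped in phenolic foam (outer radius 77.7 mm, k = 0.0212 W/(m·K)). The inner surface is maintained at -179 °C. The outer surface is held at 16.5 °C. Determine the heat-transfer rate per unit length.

Treat each layer as a resistance in series:
  R'_titanium = ln(0.0272/0.0249)/(2πk) = 0.08835/(2π·25.2) = 5.580×10^-4 m·K/W
  R'_polyurethane foam = ln(0.0422/0.0272)/(2πk) = 0.4392/(2π·0.0238) = 2.937 m·K/W
  R'_phenolic foam = ln(0.0777/0.0422)/(2πk) = 0.6104/(2π·0.0212) = 4.583 m·K/W
ΣR = 5.580×10^-4 + 2.937 + 4.583 = 7.521 m·K/W
Q' = ΔT/ΣR = (-179 °C − 16.5 °C)/7.521 = -26.0 W/m
(Negative Q' ⇒ heat flows inward; heat gain = 26.0 W/m.)

Q' = 26.0 W/m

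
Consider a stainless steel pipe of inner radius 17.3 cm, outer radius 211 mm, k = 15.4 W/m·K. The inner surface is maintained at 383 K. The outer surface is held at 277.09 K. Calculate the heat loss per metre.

Q' = 2πk·ΔT/ln(r₂/r₁) = 2π × 15.4 × 105.91 / ln(0.211/0.173) = 51600 W/m

Q' = 51600 W/m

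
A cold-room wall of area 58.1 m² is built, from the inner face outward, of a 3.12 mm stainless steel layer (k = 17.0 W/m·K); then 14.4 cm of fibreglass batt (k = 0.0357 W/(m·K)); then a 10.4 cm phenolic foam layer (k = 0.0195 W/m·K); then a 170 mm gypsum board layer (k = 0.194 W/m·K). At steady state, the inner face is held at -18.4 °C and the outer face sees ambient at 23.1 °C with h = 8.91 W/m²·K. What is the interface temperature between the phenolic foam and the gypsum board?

Treat each layer as a resistance in series:
  R_stainless steel = L/(kA) = 0.00312/(17.0·58.1) = 3.159×10^-6 K/W
  R_fibreglass batt = L/(kA) = 0.144/(0.0357·58.1) = 0.06943 K/W
  R_phenolic foam = L/(kA) = 0.104/(0.0195·58.1) = 0.09180 K/W
  R_gypsum board = L/(kA) = 0.170/(0.194·58.1) = 0.01508 K/W
  R_conv,out = 1/(hA) = 1/(8.91·58.1) = 0.001932 K/W
ΣR = 3.159×10^-6 + 0.06943 + 0.09180 + 0.01508 + 0.001932 = 0.1782 K/W
Q = ΔT/ΣR = (-18.4 °C − 23.1 °C)/0.1782 = -232.9 W
From the inner boundary to the phenolic foam/gypsum board interface, ΣR_partial = 0.1612 K/W.
T_interface = T_in − Q·ΣR_partial = -18.4 °C − (-232.9)(0.1612) = 19.1 °C

T = 19.1 °C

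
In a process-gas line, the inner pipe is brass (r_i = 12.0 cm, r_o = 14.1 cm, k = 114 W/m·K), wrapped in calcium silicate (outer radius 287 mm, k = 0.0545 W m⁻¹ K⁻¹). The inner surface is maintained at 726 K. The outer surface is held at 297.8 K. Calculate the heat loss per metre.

Q' = 206 W/m

Series thermal resistances, inner to outer:
  R'_brass = ln(0.141/0.120)/(2πk) = 0.1613/(2π·114) = 2.251×10^-4 m·K/W
  R'_calcium silicate = ln(0.287/0.141)/(2πk) = 0.7107/(2π·0.0545) = 2.076 m·K/W
ΣR = 2.251×10^-4 + 2.076 = 2.076 m·K/W
Q' = ΔT/ΣR = (726 K − 297.8 K)/2.076 = 206 W/m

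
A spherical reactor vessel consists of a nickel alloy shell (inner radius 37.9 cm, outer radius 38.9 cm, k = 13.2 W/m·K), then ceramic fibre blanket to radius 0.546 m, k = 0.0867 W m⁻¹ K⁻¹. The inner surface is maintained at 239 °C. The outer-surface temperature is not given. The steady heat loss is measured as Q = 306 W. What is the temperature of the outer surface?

T_out = 31.3 °C

Sum the resistances:
  R_nickel alloy = (1/0.379 − 1/0.389)/(4πk) = 0.06783/(4π·13.2) = 4.089×10^-4 K/W
  R_ceramic fibre blanket = (1/0.389 − 1/0.546)/(4πk) = 0.7392/(4π·0.0867) = 0.6785 K/W
ΣR = 0.6789 K/W
ΔT = Q·ΣR = 306 × 0.6789 = 207.7 K
Heat flows outward, so T_out = T_in − ΔT = 239 − 207.7 = 31.3 °C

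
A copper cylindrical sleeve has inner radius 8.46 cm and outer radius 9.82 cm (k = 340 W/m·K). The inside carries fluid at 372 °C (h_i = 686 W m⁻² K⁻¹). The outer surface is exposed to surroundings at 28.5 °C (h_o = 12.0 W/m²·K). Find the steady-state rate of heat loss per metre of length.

Q' = 2.49 kW/m

Resistance network (inner→outer):
  R'_conv,in = 1/(2πr h) = 1/(2π·0.0846·686) = 0.002742 m·K/W
  R'_copper = ln(0.0982/0.0846)/(2πk) = 0.1491/(2π·340) = 6.978×10^-5 m·K/W
  R'_conv,out = 1/(2πr h) = 1/(2π·0.0982·12.0) = 0.1351 m·K/W
ΣR = 0.002742 + 6.978×10^-5 + 0.1351 = 0.1379 m·K/W
Q' = ΔT/ΣR = (372 °C − 28.5 °C)/0.1379 = 2490 W/m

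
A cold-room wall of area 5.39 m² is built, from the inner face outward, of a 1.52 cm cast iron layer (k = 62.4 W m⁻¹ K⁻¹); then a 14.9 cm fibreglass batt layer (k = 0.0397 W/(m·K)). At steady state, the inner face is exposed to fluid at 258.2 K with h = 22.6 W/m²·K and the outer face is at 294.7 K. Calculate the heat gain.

Treat each layer as a resistance in series:
  R_conv,in = 1/(hA) = 1/(22.6·5.39) = 0.008209 K/W
  R_cast iron = L/(kA) = 0.0152/(62.4·5.39) = 4.519×10^-5 K/W
  R_fibreglass batt = L/(kA) = 0.149/(0.0397·5.39) = 0.6963 K/W
ΣR = 0.008209 + 4.519×10^-5 + 0.6963 = 0.7046 K/W
Q = ΔT/ΣR = (258.2 K − 294.7 K)/0.7046 = -51.8 W
(Negative Q ⇒ heat flows inward; heat gain = 51.8 W.)

Q = 51.8 W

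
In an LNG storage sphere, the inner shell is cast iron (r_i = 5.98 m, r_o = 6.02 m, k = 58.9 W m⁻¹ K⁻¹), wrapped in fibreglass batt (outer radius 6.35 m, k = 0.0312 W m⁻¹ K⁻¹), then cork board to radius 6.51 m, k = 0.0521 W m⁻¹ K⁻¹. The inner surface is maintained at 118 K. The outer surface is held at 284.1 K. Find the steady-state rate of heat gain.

Resistance network (inner→outer):
  R_cast iron = (1/5.98 − 1/6.02)/(4πk) = 0.001111/(4π·58.9) = 1.501×10^-6 K/W
  R_fibreglass batt = (1/6.02 − 1/6.35)/(4πk) = 0.008633/(4π·0.0312) = 0.02202 K/W
  R_cork board = (1/6.35 − 1/6.51)/(4πk) = 0.003870/(4π·0.0521) = 0.005912 K/W
ΣR = 1.501×10^-6 + 0.02202 + 0.005912 = 0.02793 K/W
Q = ΔT/ΣR = (118 K − 284.1 K)/0.02793 = -5950 W
(Negative Q ⇒ heat flows inward; heat gain = 5950 W.)

Q = 5950 W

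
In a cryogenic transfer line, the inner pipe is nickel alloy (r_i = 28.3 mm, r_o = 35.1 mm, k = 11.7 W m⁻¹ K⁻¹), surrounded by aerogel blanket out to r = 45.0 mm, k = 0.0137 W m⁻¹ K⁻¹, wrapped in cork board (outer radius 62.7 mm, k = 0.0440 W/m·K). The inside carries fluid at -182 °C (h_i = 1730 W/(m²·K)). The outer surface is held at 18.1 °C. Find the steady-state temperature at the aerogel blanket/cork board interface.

T = -40.6 °C

Treat each layer as a resistance in series:
  R'_conv,in = 1/(2πr h) = 1/(2π·0.0283·1730) = 0.003251 m·K/W
  R'_nickel alloy = ln(0.0351/0.0283)/(2πk) = 0.2153/(2π·11.7) = 0.002929 m·K/W
  R'_aerogel blanket = ln(0.0450/0.0351)/(2πk) = 0.2485/(2π·0.0137) = 2.886 m·K/W
  R'_cork board = ln(0.0627/0.0450)/(2πk) = 0.3317/(2π·0.0440) = 1.200 m·K/W
ΣR = 0.003251 + 0.002929 + 2.886 + 1.200 = 4.092 m·K/W
Q' = ΔT/ΣR = (-182 °C − 18.1 °C)/4.092 = -48.90 W/m
From the inner boundary to the aerogel blanket/cork board interface, ΣR_partial = 2.892 m·K/W.
T_interface = T_in − Q'·ΣR_partial = -182 °C − (-48.90)(2.892) = -40.6 °C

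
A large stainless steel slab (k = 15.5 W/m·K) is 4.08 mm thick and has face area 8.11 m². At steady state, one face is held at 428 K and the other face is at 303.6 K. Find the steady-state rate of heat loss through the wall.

Q = 3.83×10^6 W

Q = kA·ΔT/L = 15.5 × 8.11 × |428 K − 303.6 K| / 0.00408 = 3.83×10^6 W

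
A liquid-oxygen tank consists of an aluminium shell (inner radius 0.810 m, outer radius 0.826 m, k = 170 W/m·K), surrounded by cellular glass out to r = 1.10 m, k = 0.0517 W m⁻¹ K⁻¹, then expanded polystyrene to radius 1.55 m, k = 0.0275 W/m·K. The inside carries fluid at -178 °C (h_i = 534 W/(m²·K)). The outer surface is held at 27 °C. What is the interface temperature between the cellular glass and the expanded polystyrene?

T = -100 °C

Series thermal resistances, inner to outer:
  R_conv,in = 1/(4πr²h) = 1/(4π·0.810²·534) = 2.271×10^-4 K/W
  R_aluminium = (1/0.810 − 1/0.826)/(4πk) = 0.02391/(4π·170) = 1.119×10^-5 K/W
  R_cellular glass = (1/0.826 − 1/1.10)/(4πk) = 0.3016/(4π·0.0517) = 0.4642 K/W
  R_expanded polystyrene = (1/1.10 − 1/1.55)/(4πk) = 0.2639/(4π·0.0275) = 0.7637 K/W
ΣR = 2.271×10^-4 + 1.119×10^-5 + 0.4642 + 0.7637 = 1.228 K/W
Q = ΔT/ΣR = (-178 °C − 27 °C)/1.228 = -166.9 W
From the inner boundary to the cellular glass/expanded polystyrene interface, ΣR_partial = 0.4644 K/W.
T_interface = T_in − Q·ΣR_partial = -178 °C − (-166.9)(0.4644) = -100 °C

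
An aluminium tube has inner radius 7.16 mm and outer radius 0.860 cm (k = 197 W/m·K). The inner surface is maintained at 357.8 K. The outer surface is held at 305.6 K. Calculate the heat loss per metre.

Q' = 2πk·ΔT/ln(r₂/r₁) = 2π × 197 × 52.2 / ln(0.00860/0.00716) = 3.53×10^5 W/m

Q' = 353 kW/m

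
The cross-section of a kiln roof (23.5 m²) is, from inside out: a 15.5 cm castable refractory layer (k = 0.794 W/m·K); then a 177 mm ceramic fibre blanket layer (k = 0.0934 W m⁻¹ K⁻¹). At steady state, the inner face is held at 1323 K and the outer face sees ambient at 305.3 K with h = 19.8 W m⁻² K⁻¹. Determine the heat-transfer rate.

Resistance network (inner→outer):
  R_castable refractory = L/(kA) = 0.155/(0.794·23.5) = 0.008307 K/W
  R_ceramic fibre blanket = L/(kA) = 0.177/(0.0934·23.5) = 0.08064 K/W
  R_conv,out = 1/(hA) = 1/(19.8·23.5) = 0.002149 K/W
ΣR = 0.008307 + 0.08064 + 0.002149 = 0.09110 K/W
Q = ΔT/ΣR = (1323 K − 305.3 K)/0.09110 = 11200 W

Q = 11200 W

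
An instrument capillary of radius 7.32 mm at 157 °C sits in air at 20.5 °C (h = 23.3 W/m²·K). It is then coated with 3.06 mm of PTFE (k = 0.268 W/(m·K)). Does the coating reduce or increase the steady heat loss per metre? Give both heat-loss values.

Critical radius for a cylinder: r_cr = k/h = 0.0115 m = 1.15 cm.
Outer radius after coating: r₂ = 0.00732 + 0.00306 = 0.01038 m.
Since r₁ < r_cr and r₂ ≤ r_cr, the coating moves toward the maximum at r_cr — heat loss rises.
Bare: R = 1/(2πr₁h) = 0.9332 m·K/W; Q = 136.5/0.9332 = 146 W/m.
Coated: R = R_cond + R_conv = 0.8655 m·K/W; Q = 136.5/0.8655 = 158 W/m.

increases: 146 → 158 W/m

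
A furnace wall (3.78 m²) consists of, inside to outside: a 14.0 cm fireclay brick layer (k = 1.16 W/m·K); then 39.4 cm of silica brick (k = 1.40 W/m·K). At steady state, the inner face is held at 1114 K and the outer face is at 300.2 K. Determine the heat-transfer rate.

Series thermal resistances, inner to outer:
  R_fireclay brick = L/(kA) = 0.140/(1.16·3.78) = 0.03193 K/W
  R_silica brick = L/(kA) = 0.394/(1.40·3.78) = 0.07445 K/W
ΣR = 0.03193 + 0.07445 = 0.1064 K/W
Q = ΔT/ΣR = (1114 K − 300.2 K)/0.1064 = 7650 W

Q = 7.65 kW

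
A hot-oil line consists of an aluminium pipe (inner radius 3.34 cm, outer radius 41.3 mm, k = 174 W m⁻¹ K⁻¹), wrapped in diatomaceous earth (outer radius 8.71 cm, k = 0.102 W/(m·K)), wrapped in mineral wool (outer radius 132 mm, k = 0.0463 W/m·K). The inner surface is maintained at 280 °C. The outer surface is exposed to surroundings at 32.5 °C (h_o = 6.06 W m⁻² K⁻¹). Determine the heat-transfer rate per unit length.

Treat each layer as a resistance in series:
  R'_aluminium = ln(0.0413/0.0334)/(2πk) = 0.2123/(2π·174) = 1.942×10^-4 m·K/W
  R'_diatomaceous earth = ln(0.0871/0.0413)/(2πk) = 0.7462/(2π·0.102) = 1.164 m·K/W
  R'_mineral wool = ln(0.132/0.0871)/(2πk) = 0.4157/(2π·0.0463) = 1.429 m·K/W
  R'_conv,out = 1/(2πr h) = 1/(2π·0.132·6.06) = 0.1990 m·K/W
ΣR = 1.942×10^-4 + 1.164 + 1.429 + 0.1990 = 2.792 m·K/W
Q' = ΔT/ΣR = (280 °C − 32.5 °C)/2.792 = 88.6 W/m

Q' = 88.6 W/m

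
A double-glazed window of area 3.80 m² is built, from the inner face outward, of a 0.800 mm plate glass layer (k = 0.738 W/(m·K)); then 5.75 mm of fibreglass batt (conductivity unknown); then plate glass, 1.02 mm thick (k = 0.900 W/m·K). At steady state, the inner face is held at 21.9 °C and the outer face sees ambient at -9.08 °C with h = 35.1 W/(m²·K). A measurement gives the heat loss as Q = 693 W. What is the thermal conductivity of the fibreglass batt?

k = 0.0413 W/m·K

ΣR = ΔT/Q = |21.9 − -9.08|/693 = 0.04470 K/W
Known resistances:
  R_plate glass = L/(kA) = 8.00×10^-4/(0.738·3.80) = 2.853×10^-4 K/W
  R_plate glass = L/(kA) = 0.00102/(0.900·3.80) = 2.982×10^-4 K/W
  R_conv,out = 1/(hA) = 1/(35.1·3.80) = 0.007497 K/W
R_fibreglass batt = ΣR − ΣR_known = 0.04470 − 0.008081 = 0.03662 K/W
L/(kA) = 0.03662 ⇒ k = 0.00575/(0.03662·3.80) = 0.0413 W/m·K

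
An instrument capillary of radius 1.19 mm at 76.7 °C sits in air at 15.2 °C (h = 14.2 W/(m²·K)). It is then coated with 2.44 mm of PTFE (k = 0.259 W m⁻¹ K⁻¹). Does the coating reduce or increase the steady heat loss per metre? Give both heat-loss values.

Critical radius for a cylinder: r_cr = k/h = 0.0182 m = 1.82 cm.
Outer radius after coating: r₂ = 0.00119 + 0.00244 = 0.00363 m.
Since r₁ < r_cr and r₂ ≤ r_cr, the coating moves toward the maximum at r_cr — heat loss rises.
Bare: R = 1/(2πr₁h) = 9.419 m·K/W; Q = 61.5/9.419 = 6.53 W/m.
Coated: R = R_cond + R_conv = 3.773 m·K/W; Q = 61.5/3.773 = 16.3 W/m.

increases: 6.53 → 16.3 W/m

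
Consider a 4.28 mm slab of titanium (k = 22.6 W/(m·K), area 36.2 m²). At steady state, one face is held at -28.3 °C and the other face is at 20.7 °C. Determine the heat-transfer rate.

Q = 9.37×10^6 W

Q = kA·ΔT/L = 22.6 × 36.2 × |-28.3 °C − 20.7 °C| / 0.00428 = 9.37×10^6 W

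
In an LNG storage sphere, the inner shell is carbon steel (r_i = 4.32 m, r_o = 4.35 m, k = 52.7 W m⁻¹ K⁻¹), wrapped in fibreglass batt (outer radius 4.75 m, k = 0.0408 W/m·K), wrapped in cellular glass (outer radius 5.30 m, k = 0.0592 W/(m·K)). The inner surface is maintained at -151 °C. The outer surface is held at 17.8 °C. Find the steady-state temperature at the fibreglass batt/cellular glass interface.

Series thermal resistances, inner to outer:
  R_carbon steel = (1/4.32 − 1/4.35)/(4πk) = 0.001596/(4π·52.7) = 2.411×10^-6 K/W
  R_fibreglass batt = (1/4.35 − 1/4.75)/(4πk) = 0.01936/(4π·0.0408) = 0.03776 K/W
  R_cellular glass = (1/4.75 − 1/5.30)/(4πk) = 0.02185/(4π·0.0592) = 0.02937 K/W
ΣR = 2.411×10^-6 + 0.03776 + 0.02937 = 0.06713 K/W
Q = ΔT/ΣR = (-151 °C − 17.8 °C)/0.06713 = -2515 W
From the inner boundary to the fibreglass batt/cellular glass interface, ΣR_partial = 0.03776 K/W.
T_interface = T_in − Q·ΣR_partial = -151 °C − (-2515)(0.03776) = -56.0 °C

T = -56.0 °C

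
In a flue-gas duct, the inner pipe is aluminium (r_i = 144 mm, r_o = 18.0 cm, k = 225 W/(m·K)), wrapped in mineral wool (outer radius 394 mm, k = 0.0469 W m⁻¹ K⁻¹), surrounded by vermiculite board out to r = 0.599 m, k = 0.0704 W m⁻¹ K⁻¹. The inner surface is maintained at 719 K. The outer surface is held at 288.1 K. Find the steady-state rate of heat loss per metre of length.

Treat each layer as a resistance in series:
  R'_aluminium = ln(0.180/0.144)/(2πk) = 0.2231/(2π·225) = 1.578×10^-4 m·K/W
  R'_mineral wool = ln(0.394/0.180)/(2πk) = 0.7834/(2π·0.0469) = 2.658 m·K/W
  R'_vermiculite board = ln(0.599/0.394)/(2πk) = 0.4189/(2π·0.0704) = 0.9470 m·K/W
ΣR = 1.578×10^-4 + 2.658 + 0.9470 = 3.605 m·K/W
Q' = ΔT/ΣR = (719 K − 288.1 K)/3.605 = 120 W/m

Q' = 120 W/m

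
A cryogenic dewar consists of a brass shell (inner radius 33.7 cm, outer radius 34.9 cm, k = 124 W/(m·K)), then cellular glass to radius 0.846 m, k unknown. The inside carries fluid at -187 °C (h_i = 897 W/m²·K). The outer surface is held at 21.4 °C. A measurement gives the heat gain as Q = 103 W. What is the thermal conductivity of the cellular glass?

k = 0.0662 W/m·K

ΣR = ΔT/Q = |-187 − 21.4|/103 = 2.023 K/W
Known resistances:
  R_conv,in = 1/(4πr²h) = 1/(4π·0.337²·897) = 7.812×10^-4 K/W
  R_brass = (1/0.337 − 1/0.349)/(4πk) = 0.1020/(4π·124) = 6.548×10^-5 K/W
R_cellular glass = ΣR − ΣR_known = 2.023 − 8.467×10^-4 = 2.022 K/W
(1/r₁−1/r₂)/(4πk) = 2.022 ⇒ k = 1.683/(4π·2.022) = 0.0662 W/m·K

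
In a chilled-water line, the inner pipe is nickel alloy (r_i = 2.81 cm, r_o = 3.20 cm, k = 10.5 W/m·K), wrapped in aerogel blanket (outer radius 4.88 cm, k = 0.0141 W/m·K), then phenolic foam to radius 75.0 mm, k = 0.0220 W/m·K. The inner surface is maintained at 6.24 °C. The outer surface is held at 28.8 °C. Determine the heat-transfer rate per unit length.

Q' = 2.87 W/m

Resistance network (inner→outer):
  R'_nickel alloy = ln(0.0320/0.0281)/(2πk) = 0.1300/(2π·10.5) = 0.001970 m·K/W
  R'_aerogel blanket = ln(0.0488/0.0320)/(2πk) = 0.4220/(2π·0.0141) = 4.763 m·K/W
  R'_phenolic foam = ln(0.0750/0.0488)/(2πk) = 0.4298/(2π·0.0220) = 3.109 m·K/W
ΣR = 0.001970 + 4.763 + 3.109 = 7.874 m·K/W
Q' = ΔT/ΣR = (6.24 °C − 28.8 °C)/7.874 = -2.87 W/m
(Negative Q' ⇒ heat flows inward; heat gain = 2.87 W/m.)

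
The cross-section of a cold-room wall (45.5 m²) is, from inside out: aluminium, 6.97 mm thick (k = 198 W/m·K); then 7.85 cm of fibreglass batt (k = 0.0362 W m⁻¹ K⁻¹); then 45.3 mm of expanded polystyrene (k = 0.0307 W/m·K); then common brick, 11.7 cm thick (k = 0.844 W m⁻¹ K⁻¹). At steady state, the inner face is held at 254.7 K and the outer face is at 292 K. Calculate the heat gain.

Q = 449 W

Series thermal resistances, inner to outer:
  R_aluminium = L/(kA) = 0.00697/(198·45.5) = 7.737×10^-7 K/W
  R_fibreglass batt = L/(kA) = 0.0785/(0.0362·45.5) = 0.04766 K/W
  R_expanded polystyrene = L/(kA) = 0.0453/(0.0307·45.5) = 0.03243 K/W
  R_common brick = L/(kA) = 0.117/(0.844·45.5) = 0.003047 K/W
ΣR = 7.737×10^-7 + 0.04766 + 0.03243 + 0.003047 = 0.08314 K/W
Q = ΔT/ΣR = (254.7 K − 292 K)/0.08314 = -449 W
(Negative Q ⇒ heat flows inward; heat gain = 449 W.)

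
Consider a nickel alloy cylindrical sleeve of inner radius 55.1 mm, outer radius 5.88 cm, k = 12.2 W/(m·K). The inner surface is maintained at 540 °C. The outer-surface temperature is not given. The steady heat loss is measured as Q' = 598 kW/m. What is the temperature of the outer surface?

T_out = 33.0 °C

Sum the resistances:
  R'_nickel alloy = ln(0.0588/0.0551)/(2πk) = 0.06499/(2π·12.2) = 8.479×10^-4 m·K/W
ΣR = 8.479×10^-4 m·K/W
ΔT = Q'·ΣR = 5.98×10^5 × 8.479×10^-4 = 507.0 K
Heat flows outward, so T_out = T_in − ΔT = 540 − 507.0 = 33.0 °C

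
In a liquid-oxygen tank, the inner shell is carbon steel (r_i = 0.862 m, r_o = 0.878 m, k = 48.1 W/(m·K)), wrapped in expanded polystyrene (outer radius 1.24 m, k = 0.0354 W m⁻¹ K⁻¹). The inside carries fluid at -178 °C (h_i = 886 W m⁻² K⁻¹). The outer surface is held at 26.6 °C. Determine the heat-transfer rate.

Q = 274 W

Series thermal resistances, inner to outer:
  R_conv,in = 1/(4πr²h) = 1/(4π·0.862²·886) = 1.209×10^-4 K/W
  R_carbon steel = (1/0.862 − 1/0.878)/(4πk) = 0.02114/(4π·48.1) = 3.498×10^-5 K/W
  R_expanded polystyrene = (1/0.878 − 1/1.24)/(4πk) = 0.3325/(4π·0.0354) = 0.7474 K/W
ΣR = 1.209×10^-4 + 3.498×10^-5 + 0.7474 = 0.7476 K/W
Q = ΔT/ΣR = (-178 °C − 26.6 °C)/0.7476 = -274 W
(Negative Q ⇒ heat flows inward; heat gain = 274 W.)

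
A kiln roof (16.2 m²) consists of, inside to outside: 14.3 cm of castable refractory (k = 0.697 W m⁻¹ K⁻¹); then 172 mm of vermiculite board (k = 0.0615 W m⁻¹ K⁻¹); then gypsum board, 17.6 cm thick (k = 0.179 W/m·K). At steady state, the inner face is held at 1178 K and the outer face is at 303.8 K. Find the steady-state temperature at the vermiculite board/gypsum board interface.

T = 519 K

Resistance network (inner→outer):
  R_castable refractory = L/(kA) = 0.143/(0.697·16.2) = 0.01266 K/W
  R_vermiculite board = L/(kA) = 0.172/(0.0615·16.2) = 0.1726 K/W
  R_gypsum board = L/(kA) = 0.176/(0.179·16.2) = 0.06069 K/W
ΣR = 0.01266 + 0.1726 + 0.06069 = 0.2460 K/W
Q = ΔT/ΣR = (1178 K − 303.8 K)/0.2460 = 3554 W
From the inner boundary to the vermiculite board/gypsum board interface, ΣR_partial = 0.1853 K/W.
T_interface = T_in − Q·ΣR_partial = 1178 K − (3554)(0.1853) = 519 K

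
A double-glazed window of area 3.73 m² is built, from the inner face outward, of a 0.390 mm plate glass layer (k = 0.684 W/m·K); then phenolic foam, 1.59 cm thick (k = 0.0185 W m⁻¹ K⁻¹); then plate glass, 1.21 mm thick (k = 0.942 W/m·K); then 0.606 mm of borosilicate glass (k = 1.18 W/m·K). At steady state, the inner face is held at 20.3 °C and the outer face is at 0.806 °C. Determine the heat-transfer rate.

Treat each layer as a resistance in series:
  R_plate glass = L/(kA) = 3.90×10^-4/(0.684·3.73) = 1.529×10^-4 K/W
  R_phenolic foam = L/(kA) = 0.0159/(0.0185·3.73) = 0.2304 K/W
  R_plate glass = L/(kA) = 0.00121/(0.942·3.73) = 3.444×10^-4 K/W
  R_borosilicate glass = L/(kA) = 6.06×10^-4/(1.18·3.73) = 1.377×10^-4 K/W
ΣR = 1.529×10^-4 + 0.2304 + 3.444×10^-4 + 1.377×10^-4 = 0.2310 K/W
Q = ΔT/ΣR = (20.3 °C − 0.806 °C)/0.2310 = 84.4 W

Q = 84.4 W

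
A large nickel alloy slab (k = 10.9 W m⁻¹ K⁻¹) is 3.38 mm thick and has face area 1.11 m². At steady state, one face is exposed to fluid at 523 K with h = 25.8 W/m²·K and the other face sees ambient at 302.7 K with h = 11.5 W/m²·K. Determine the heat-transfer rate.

Q = 1940 W

Series thermal resistances, inner to outer:
  R_conv,in = 1/(hA) = 1/(25.8·1.11) = 0.03492 K/W
  R_nickel alloy = L/(kA) = 0.00338/(10.9·1.11) = 2.794×10^-4 K/W
  R_conv,out = 1/(hA) = 1/(11.5·1.11) = 0.07834 K/W
ΣR = 0.03492 + 2.794×10^-4 + 0.07834 = 0.1135 K/W
Q = ΔT/ΣR = (523 K − 302.7 K)/0.1135 = 1940 W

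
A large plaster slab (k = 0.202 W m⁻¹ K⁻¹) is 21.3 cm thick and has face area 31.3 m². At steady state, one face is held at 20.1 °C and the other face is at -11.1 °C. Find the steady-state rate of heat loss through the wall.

Q = kA·ΔT/L = 0.202 × 31.3 × |20.1 °C − -11.1 °C| / 0.213 = 926 W

Q = 926 W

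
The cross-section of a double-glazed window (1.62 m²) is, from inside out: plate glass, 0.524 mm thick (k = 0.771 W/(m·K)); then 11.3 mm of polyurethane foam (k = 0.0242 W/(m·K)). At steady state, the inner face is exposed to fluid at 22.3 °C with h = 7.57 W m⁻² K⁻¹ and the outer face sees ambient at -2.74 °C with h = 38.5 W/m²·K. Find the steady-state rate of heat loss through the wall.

Q = 64.8 W

Series thermal resistances, inner to outer:
  R_conv,in = 1/(hA) = 1/(7.57·1.62) = 0.08154 K/W
  R_plate glass = L/(kA) = 5.24×10^-4/(0.771·1.62) = 4.195×10^-4 K/W
  R_polyurethane foam = L/(kA) = 0.0113/(0.0242·1.62) = 0.2882 K/W
  R_conv,out = 1/(hA) = 1/(38.5·1.62) = 0.01603 K/W
ΣR = 0.08154 + 4.195×10^-4 + 0.2882 + 0.01603 = 0.3862 K/W
Q = ΔT/ΣR = (22.3 °C − -2.74 °C)/0.3862 = 64.8 W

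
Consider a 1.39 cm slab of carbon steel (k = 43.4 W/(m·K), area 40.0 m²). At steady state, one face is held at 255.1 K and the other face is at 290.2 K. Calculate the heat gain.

Q = 4.38×10^6 W

Q = kA·ΔT/L = 43.4 × 40.0 × |255.1 K − 290.2 K| / 0.0139 = 4.38×10^6 W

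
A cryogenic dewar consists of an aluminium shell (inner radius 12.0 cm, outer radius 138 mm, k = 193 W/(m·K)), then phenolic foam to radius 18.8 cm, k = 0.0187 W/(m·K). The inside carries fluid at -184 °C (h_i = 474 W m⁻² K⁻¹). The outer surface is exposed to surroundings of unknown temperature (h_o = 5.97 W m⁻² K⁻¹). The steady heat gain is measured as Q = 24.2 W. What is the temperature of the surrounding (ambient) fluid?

Sum the resistances:
  R_conv,in = 1/(4πr²h) = 1/(4π·0.120²·474) = 0.01166 K/W
  R_aluminium = (1/0.120 − 1/0.138)/(4πk) = 1.087/(4π·193) = 4.482×10^-4 K/W
  R_phenolic foam = (1/0.138 − 1/0.188)/(4πk) = 1.927/(4π·0.0187) = 8.201 K/W
  R_conv,out = 1/(4πr²h) = 1/(4π·0.188²·5.97) = 0.3771 K/W
ΣR = 8.591 K/W
ΔT = Q·ΣR = 24.2 × 8.591 = 207.9 K
Heat flows inward, so T_out = T_in + ΔT = -184 + 207.9 = 23.9 °C

T_out = 23.9 °C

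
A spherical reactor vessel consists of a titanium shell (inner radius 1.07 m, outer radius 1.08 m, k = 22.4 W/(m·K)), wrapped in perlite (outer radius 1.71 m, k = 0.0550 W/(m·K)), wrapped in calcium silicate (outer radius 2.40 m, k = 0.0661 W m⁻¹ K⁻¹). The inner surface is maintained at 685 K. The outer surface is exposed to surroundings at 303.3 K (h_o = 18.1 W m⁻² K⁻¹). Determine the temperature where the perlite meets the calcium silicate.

Treat each layer as a resistance in series:
  R_titanium = (1/1.07 − 1/1.08)/(4πk) = 0.008654/(4π·22.4) = 3.074×10^-5 K/W
  R_perlite = (1/1.08 − 1/1.71)/(4πk) = 0.3411/(4π·0.0550) = 0.4936 K/W
  R_calcium silicate = (1/1.71 − 1/2.40)/(4πk) = 0.1681/(4π·0.0661) = 0.2024 K/W
  R_conv,out = 1/(4πr²h) = 1/(4π·2.40²·18.1) = 7.633×10^-4 K/W
ΣR = 3.074×10^-5 + 0.4936 + 0.2024 + 7.633×10^-4 = 0.6968 K/W
Q = ΔT/ΣR = (685 K − 303.3 K)/0.6968 = 547.8 W
From the inner boundary to the perlite/calcium silicate interface, ΣR_partial = 0.4936 K/W.
T_interface = T_in − Q·ΣR_partial = 685 K − (547.8)(0.4936) = 415 K

T = 415 K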